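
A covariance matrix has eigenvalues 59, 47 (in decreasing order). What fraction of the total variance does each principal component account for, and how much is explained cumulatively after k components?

Step 1 — total variance = trace(Sigma) = Σ λ_i = 59 + 47 = 106.

Step 2 — fraction explained by component i = λ_i / Σ λ:
  PC1: 59/106 = 0.5566
  PC2: 47/106 = 0.4434

Step 3 — cumulative fraction after k components = (λ_1 + ... + λ_k) / Σ λ:
  k = 1: 59/106 = 0.5566
  k = 2: (59 + 47)/106 = 106/106 = 1

Summary (fraction, with percent):

explained: PC1 0.5566 (55.66%), PC2 0.4434 (44.34%);  cumulative: 0.5566, 1


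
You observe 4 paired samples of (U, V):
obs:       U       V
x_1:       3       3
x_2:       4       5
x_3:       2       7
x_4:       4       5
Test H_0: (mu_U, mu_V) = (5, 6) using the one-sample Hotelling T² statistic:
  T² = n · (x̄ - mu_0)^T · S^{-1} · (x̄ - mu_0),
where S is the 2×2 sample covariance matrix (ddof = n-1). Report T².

Step 1 — sample mean vector:
  mean(U) = (3 + 4 + 2 + 4) / 4 = 13/4 = 3.25
  mean(V) = (3 + 5 + 7 + 5) / 4 = 20/4 = 5
  x̄ = (3.25, 5),  deviation x̄ - mu_0 = (3.25, 5) - (5, 6) = (-1.75, -1).

Step 2 — sample covariance matrix, S[i,j] = (1/(n-1)) · Σ_k (x_{k,i} - mean_i) · (x_{k,j} - mean_j), divisor n-1 = 3:
  S[U,U] = ((-0.25)·(-0.25) + (0.75)·(0.75) + (-1.25)·(-1.25) + (0.75)·(0.75)) / 3 = 2.75/3 = 0.9167
  S[U,V] = ((-0.25)·(-2) + (0.75)·(0) + (-1.25)·(2) + (0.75)·(0)) / 3 = -2/3 = -0.6667
  S[V,V] = ((-2)·(-2) + (0)·(0) + (2)·(2) + (0)·(0)) / 3 = 8/3 = 2.6667
  S = [[0.9167, -0.6667],
 [-0.6667, 2.6667]].

Step 3 — invert S. det(S) = 0.9167·2.6667 - (-0.6667)² = 2.
  S^{-1} = (1/det) · [[d, -b], [-b, a]] = [[1.3333, 0.3333],
 [0.3333, 0.4583]].

Step 4 — quadratic form (x̄ - mu_0)^T · S^{-1} · (x̄ - mu_0):
  S^{-1} · (x̄ - mu_0) = (-2.6667, -1.0417),
  (x̄ - mu_0)^T · [...] = (-1.75)·(-2.6667) + (-1)·(-1.0417) = 5.7083.

Step 5 — scale by n: T² = 4 · 5.7083 = 22.8333.

T² ≈ 22.8333


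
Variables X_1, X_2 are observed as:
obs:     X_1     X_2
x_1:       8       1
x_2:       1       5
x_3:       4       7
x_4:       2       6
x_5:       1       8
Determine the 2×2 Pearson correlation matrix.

Step 1 — column means:
  mean(X_1) = (8 + 1 + 4 + 2 + 1) / 5 = 16/5 = 3.2
  mean(X_2) = (1 + 5 + 7 + 6 + 8) / 5 = 27/5 = 5.4

Step 2 — sample variances and covariances s[i,j] = (1/(n-1)) · Σ_k (x_{k,i} - mean_i) · (x_{k,j} - mean_j), with n-1 = 4:
  s[X_1,X_1] = ((4.8)·(4.8) + (-2.2)·(-2.2) + (0.8)·(0.8) + (-1.2)·(-1.2) + (-2.2)·(-2.2)) / 4 = 34.8/4 = 8.7
  s[X_1,X_2] = ((4.8)·(-4.4) + (-2.2)·(-0.4) + (0.8)·(1.6) + (-1.2)·(0.6) + (-2.2)·(2.6)) / 4 = -25.4/4 = -6.35
  s[X_2,X_2] = ((-4.4)·(-4.4) + (-0.4)·(-0.4) + (1.6)·(1.6) + (0.6)·(0.6) + (2.6)·(2.6)) / 4 = 29.2/4 = 7.3
  Sample standard deviations s_i = √(s[i,i]):
  s(X_1) = √(8.7) = 2.9496
  s(X_2) = √(7.3) = 2.7019

Step 3 — r_{ij} = s_{ij} / (s_i · s_j):
  r[X_1,X_1] = 1 (diagonal).
  r[X_1,X_2] = -6.35 / (2.9496 · 2.7019) = -6.35 / 7.9693 = -0.7968
  r[X_2,X_2] = 1 (diagonal).

R is symmetric with unit diagonal. Assembling:

R = [[1, -0.7968],
 [-0.7968, 1]]


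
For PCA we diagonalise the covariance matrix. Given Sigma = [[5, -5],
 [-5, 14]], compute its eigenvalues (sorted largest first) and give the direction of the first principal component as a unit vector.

Step 1 — characteristic polynomial of 2×2 Sigma:
  det(Sigma - λI) = λ² - trace · λ + det = 0.
  trace = 5 + 14 = 19, det = 5·14 - (-5)² = 45.
Step 2 — discriminant:
  Δ = trace² - 4·det = 361 - 180 = 181.
Step 3 — eigenvalues:
  λ = (trace ± √Δ)/2 = (19 ± 13.4536)/2,
  λ_1 = 16.2268,  λ_2 = 2.7732.

Step 4 — unit eigenvector for λ_1: solve (Sigma - λ_1 I)v = 0. First row:
  (5 - 16.2268)·v_x + (-5)·v_y = 0, i.e. (-11.2268)·v_x + (-5)·v_y = 0,
  so v ∝ (b, λ_1 - a) = (-5, 11.2268); multiply by -1 so the first entry is positive: u = (5, -11.2268).
  ||u|| = √((5)² + (-11.2268)²) = √(151.0413) ≈ 12.2899,
  v_1 = u/||u|| ≈ (0.4068, -0.9135) (||v_1|| = 1).

λ_1 = 16.2268,  λ_2 = 2.7732;  v_1 ≈ (0.4068, -0.9135)


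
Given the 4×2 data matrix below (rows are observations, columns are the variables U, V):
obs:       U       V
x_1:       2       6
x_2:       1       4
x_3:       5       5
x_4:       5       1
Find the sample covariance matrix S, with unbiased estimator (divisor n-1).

Step 1 — column means:
  mean(U) = (2 + 1 + 5 + 5) / 4 = 13/4 = 3.25
  mean(V) = (6 + 4 + 5 + 1) / 4 = 16/4 = 4

Step 2 — sample covariance S[i,j] = (1/(n-1)) · Σ_k (x_{k,i} - mean_i) · (x_{k,j} - mean_j), with n-1 = 3.
  S[U,U] = ((-1.25)·(-1.25) + (-2.25)·(-2.25) + (1.75)·(1.75) + (1.75)·(1.75)) / 3 = 12.75/3 = 4.25
  S[U,V] = ((-1.25)·(2) + (-2.25)·(0) + (1.75)·(1) + (1.75)·(-3)) / 3 = -6/3 = -2
  S[V,V] = ((2)·(2) + (0)·(0) + (1)·(1) + (-3)·(-3)) / 3 = 14/3 = 4.6667

S is symmetric (S[j,i] = S[i,j]). Assembling:

S = [[4.25, -2],
 [-2, 4.6667]]


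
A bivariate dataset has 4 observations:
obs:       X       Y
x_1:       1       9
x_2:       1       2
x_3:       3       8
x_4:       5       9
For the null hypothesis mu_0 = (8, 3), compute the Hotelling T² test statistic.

Step 1 — sample mean vector:
  mean(X) = (1 + 1 + 3 + 5) / 4 = 10/4 = 2.5
  mean(Y) = (9 + 2 + 8 + 9) / 4 = 28/4 = 7
  x̄ = (2.5, 7),  deviation x̄ - mu_0 = (2.5, 7) - (8, 3) = (-5.5, 4).

Step 2 — sample covariance matrix, S[i,j] = (1/(n-1)) · Σ_k (x_{k,i} - mean_i) · (x_{k,j} - mean_j), divisor n-1 = 3:
  S[X,X] = ((-1.5)·(-1.5) + (-1.5)·(-1.5) + (0.5)·(0.5) + (2.5)·(2.5)) / 3 = 11/3 = 3.6667
  S[X,Y] = ((-1.5)·(2) + (-1.5)·(-5) + (0.5)·(1) + (2.5)·(2)) / 3 = 10/3 = 3.3333
  S[Y,Y] = ((2)·(2) + (-5)·(-5) + (1)·(1) + (2)·(2)) / 3 = 34/3 = 11.3333
  S = [[3.6667, 3.3333],
 [3.3333, 11.3333]].

Step 3 — invert S. det(S) = 3.6667·11.3333 - (3.3333)² = 30.4444.
  S^{-1} = (1/det) · [[d, -b], [-b, a]] = [[0.3723, -0.1095],
 [-0.1095, 0.1204]].

Step 4 — quadratic form (x̄ - mu_0)^T · S^{-1} · (x̄ - mu_0):
  S^{-1} · (x̄ - mu_0) = (-2.4854, 1.0839),
  (x̄ - mu_0)^T · [...] = (-5.5)·(-2.4854) + (4)·(1.0839) = 18.0055.

Step 5 — scale by n: T² = 4 · 18.0055 = 72.0219.

T² ≈ 72.0219


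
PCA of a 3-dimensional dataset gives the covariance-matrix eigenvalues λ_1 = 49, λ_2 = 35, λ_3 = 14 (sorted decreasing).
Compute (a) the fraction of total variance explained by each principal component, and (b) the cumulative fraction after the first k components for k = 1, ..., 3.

Step 1 — total variance = trace(Sigma) = Σ λ_i = 49 + 35 + 14 = 98.

Step 2 — fraction explained by component i = λ_i / Σ λ:
  PC1: 49/98 = 0.5
  PC2: 35/98 = 0.3571
  PC3: 14/98 = 0.1429

Step 3 — cumulative fraction after k components = (λ_1 + ... + λ_k) / Σ λ:
  k = 1: 49/98 = 0.5
  k = 2: (49 + 35)/98 = 84/98 = 0.8571
  k = 3: (49 + 35 + 14)/98 = 98/98 = 1

Summary (fraction, with percent):

explained: PC1 0.5 (50%), PC2 0.3571 (35.71%), PC3 0.1429 (14.29%);  cumulative: 0.5, 0.8571, 1


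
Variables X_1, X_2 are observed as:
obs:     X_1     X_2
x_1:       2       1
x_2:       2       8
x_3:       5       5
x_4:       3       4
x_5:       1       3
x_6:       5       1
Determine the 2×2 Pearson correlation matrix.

Step 1 — column means:
  mean(X_1) = (2 + 2 + 5 + 3 + 1 + 5) / 6 = 18/6 = 3
  mean(X_2) = (1 + 8 + 5 + 4 + 3 + 1) / 6 = 22/6 = 3.6667

Step 2 — sample variances and covariances s[i,j] = (1/(n-1)) · Σ_k (x_{k,i} - mean_i) · (x_{k,j} - mean_j), with n-1 = 5:
  s[X_1,X_1] = ((-1)·(-1) + (-1)·(-1) + (2)·(2) + (0)·(0) + (-2)·(-2) + (2)·(2)) / 5 = 14/5 = 2.8
  s[X_1,X_2] = ((-1)·(-2.6667) + (-1)·(4.3333) + (2)·(1.3333) + (0)·(0.3333) + (-2)·(-0.6667) + (2)·(-2.6667)) / 5 = -3/5 = -0.6
  s[X_2,X_2] = ((-2.6667)·(-2.6667) + (4.3333)·(4.3333) + (1.3333)·(1.3333) + (0.3333)·(0.3333) + (-0.6667)·(-0.6667) + (-2.6667)·(-2.6667)) / 5 = 35.3333/5 = 7.0667
  Sample standard deviations s_i = √(s[i,i]):
  s(X_1) = √(2.8) = 1.6733
  s(X_2) = √(7.0667) = 2.6583

Step 3 — r_{ij} = s_{ij} / (s_i · s_j):
  r[X_1,X_1] = 1 (diagonal).
  r[X_1,X_2] = -0.6 / (1.6733 · 2.6583) = -0.6 / 4.4482 = -0.1349
  r[X_2,X_2] = 1 (diagonal).

R is symmetric with unit diagonal. Assembling:

R = [[1, -0.1349],
 [-0.1349, 1]]


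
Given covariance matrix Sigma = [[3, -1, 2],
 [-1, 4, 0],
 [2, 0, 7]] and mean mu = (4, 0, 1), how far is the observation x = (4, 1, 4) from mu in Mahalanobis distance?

Step 1 — centre the observation: (x - mu) = (0, 1, 3).

Step 2 — invert Sigma (cofactor / det for 3×3, or solve directly):
  Sigma^{-1} = [[0.459, 0.1148, -0.1311],
 [0.1148, 0.2787, -0.0328],
 [-0.1311, -0.0328, 0.1803]].

Step 3 — form the quadratic (x - mu)^T · Sigma^{-1} · (x - mu):
  Sigma^{-1} · (x - mu) = (-0.2787, 0.1803, 0.5082).
  (x - mu)^T · [Sigma^{-1} · (x - mu)] = (0)·(-0.2787) + (1)·(0.1803) + (3)·(0.5082) = 1.7049.

Step 4 — take square root: d = √(1.7049) ≈ 1.3057.

d(x, mu) = √(1.7049) ≈ 1.3057


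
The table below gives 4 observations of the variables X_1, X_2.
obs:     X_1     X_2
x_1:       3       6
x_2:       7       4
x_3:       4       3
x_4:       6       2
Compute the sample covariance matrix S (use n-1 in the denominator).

Step 1 — column means:
  mean(X_1) = (3 + 7 + 4 + 6) / 4 = 20/4 = 5
  mean(X_2) = (6 + 4 + 3 + 2) / 4 = 15/4 = 3.75

Step 2 — sample covariance S[i,j] = (1/(n-1)) · Σ_k (x_{k,i} - mean_i) · (x_{k,j} - mean_j), with n-1 = 3.
  S[X_1,X_1] = ((-2)·(-2) + (2)·(2) + (-1)·(-1) + (1)·(1)) / 3 = 10/3 = 3.3333
  S[X_1,X_2] = ((-2)·(2.25) + (2)·(0.25) + (-1)·(-0.75) + (1)·(-1.75)) / 3 = -5/3 = -1.6667
  S[X_2,X_2] = ((2.25)·(2.25) + (0.25)·(0.25) + (-0.75)·(-0.75) + (-1.75)·(-1.75)) / 3 = 8.75/3 = 2.9167

S is symmetric (S[j,i] = S[i,j]). Assembling:

S = [[3.3333, -1.6667],
 [-1.6667, 2.9167]]


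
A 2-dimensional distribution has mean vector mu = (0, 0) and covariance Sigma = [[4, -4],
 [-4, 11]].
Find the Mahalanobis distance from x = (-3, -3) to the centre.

Step 1 — centre the observation: (x - mu) = (-3, -3).

Step 2 — invert Sigma. det(Sigma) = 4·11 - (-4)² = 28.
  Sigma^{-1} = (1/det) · [[d, -b], [-b, a]] = [[0.3929, 0.1429],
 [0.1429, 0.1429]].

Step 3 — form the quadratic (x - mu)^T · Sigma^{-1} · (x - mu):
  Sigma^{-1} · (x - mu) = (-1.6071, -0.8571).
  (x - mu)^T · [Sigma^{-1} · (x - mu)] = (-3)·(-1.6071) + (-3)·(-0.8571) = 7.3929.

Step 4 — take square root: d = √(7.3929) ≈ 2.719.

d(x, mu) = √(7.3929) ≈ 2.719


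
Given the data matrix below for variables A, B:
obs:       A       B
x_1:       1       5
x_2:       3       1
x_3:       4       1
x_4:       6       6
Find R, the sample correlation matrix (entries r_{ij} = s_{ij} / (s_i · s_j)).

Step 1 — column means:
  mean(A) = (1 + 3 + 4 + 6) / 4 = 14/4 = 3.5
  mean(B) = (5 + 1 + 1 + 6) / 4 = 13/4 = 3.25

Step 2 — sample variances and covariances s[i,j] = (1/(n-1)) · Σ_k (x_{k,i} - mean_i) · (x_{k,j} - mean_j), with n-1 = 3:
  s[A,A] = ((-2.5)·(-2.5) + (-0.5)·(-0.5) + (0.5)·(0.5) + (2.5)·(2.5)) / 3 = 13/3 = 4.3333
  s[A,B] = ((-2.5)·(1.75) + (-0.5)·(-2.25) + (0.5)·(-2.25) + (2.5)·(2.75)) / 3 = 2.5/3 = 0.8333
  s[B,B] = ((1.75)·(1.75) + (-2.25)·(-2.25) + (-2.25)·(-2.25) + (2.75)·(2.75)) / 3 = 20.75/3 = 6.9167
  Sample standard deviations s_i = √(s[i,i]):
  s(A) = √(4.3333) = 2.0817
  s(B) = √(6.9167) = 2.63

Step 3 — r_{ij} = s_{ij} / (s_i · s_j):
  r[A,A] = 1 (diagonal).
  r[A,B] = 0.8333 / (2.0817 · 2.63) = 0.8333 / 5.4747 = 0.1522
  r[B,B] = 1 (diagonal).

R is symmetric with unit diagonal. Assembling:

R = [[1, 0.1522],
 [0.1522, 1]]


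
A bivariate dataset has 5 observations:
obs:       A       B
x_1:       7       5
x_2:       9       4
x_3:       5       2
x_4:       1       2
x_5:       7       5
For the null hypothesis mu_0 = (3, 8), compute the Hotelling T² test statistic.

Step 1 — sample mean vector:
  mean(A) = (7 + 9 + 5 + 1 + 7) / 5 = 29/5 = 5.8
  mean(B) = (5 + 4 + 2 + 2 + 5) / 5 = 18/5 = 3.6
  x̄ = (5.8, 3.6),  deviation x̄ - mu_0 = (5.8, 3.6) - (3, 8) = (2.8, -4.4).

Step 2 — sample covariance matrix, S[i,j] = (1/(n-1)) · Σ_k (x_{k,i} - mean_i) · (x_{k,j} - mean_j), divisor n-1 = 4:
  S[A,A] = ((1.2)·(1.2) + (3.2)·(3.2) + (-0.8)·(-0.8) + (-4.8)·(-4.8) + (1.2)·(1.2)) / 4 = 36.8/4 = 9.2
  S[A,B] = ((1.2)·(1.4) + (3.2)·(0.4) + (-0.8)·(-1.6) + (-4.8)·(-1.6) + (1.2)·(1.4)) / 4 = 13.6/4 = 3.4
  S[B,B] = ((1.4)·(1.4) + (0.4)·(0.4) + (-1.6)·(-1.6) + (-1.6)·(-1.6) + (1.4)·(1.4)) / 4 = 9.2/4 = 2.3
  S = [[9.2, 3.4],
 [3.4, 2.3]].

Step 3 — invert S. det(S) = 9.2·2.3 - (3.4)² = 9.6.
  S^{-1} = (1/det) · [[d, -b], [-b, a]] = [[0.2396, -0.3542],
 [-0.3542, 0.9583]].

Step 4 — quadratic form (x̄ - mu_0)^T · S^{-1} · (x̄ - mu_0):
  S^{-1} · (x̄ - mu_0) = (2.2292, -5.2083),
  (x̄ - mu_0)^T · [...] = (2.8)·(2.2292) + (-4.4)·(-5.2083) = 29.1583.

Step 5 — scale by n: T² = 5 · 29.1583 = 145.7917.

T² ≈ 145.7917


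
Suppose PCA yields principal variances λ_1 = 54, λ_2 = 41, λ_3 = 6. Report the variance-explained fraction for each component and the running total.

Step 1 — total variance = trace(Sigma) = Σ λ_i = 54 + 41 + 6 = 101.

Step 2 — fraction explained by component i = λ_i / Σ λ:
  PC1: 54/101 = 0.5347
  PC2: 41/101 = 0.4059
  PC3: 6/101 = 0.0594

Step 3 — cumulative fraction after k components = (λ_1 + ... + λ_k) / Σ λ:
  k = 1: 54/101 = 0.5347
  k = 2: (54 + 41)/101 = 95/101 = 0.9406
  k = 3: (54 + 41 + 6)/101 = 101/101 = 1

Summary (fraction, with percent):

explained: PC1 0.5347 (53.47%), PC2 0.4059 (40.59%), PC3 0.0594 (5.94%);  cumulative: 0.5347, 0.9406, 1


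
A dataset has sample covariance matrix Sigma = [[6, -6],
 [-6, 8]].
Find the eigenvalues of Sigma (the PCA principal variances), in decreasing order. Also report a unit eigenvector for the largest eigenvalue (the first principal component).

Step 1 — characteristic polynomial of 2×2 Sigma:
  det(Sigma - λI) = λ² - trace · λ + det = 0.
  trace = 6 + 8 = 14, det = 6·8 - (-6)² = 12.
Step 2 — discriminant:
  Δ = trace² - 4·det = 196 - 48 = 148.
Step 3 — eigenvalues:
  λ = (trace ± √Δ)/2 = (14 ± 12.1655)/2,
  λ_1 = 13.0828,  λ_2 = 0.9172.

Step 4 — unit eigenvector for λ_1: solve (Sigma - λ_1 I)v = 0. First row:
  (6 - 13.0828)·v_x + (-6)·v_y = 0, i.e. (-7.0828)·v_x + (-6)·v_y = 0,
  so v ∝ (b, λ_1 - a) = (-6, 7.0828); multiply by -1 so the first entry is positive: u = (6, -7.0828).
  ||u|| = √((6)² + (-7.0828)²) = √(86.1655) ≈ 9.2825,
  v_1 = u/||u|| ≈ (0.6464, -0.763) (||v_1|| = 1).

λ_1 = 13.0828,  λ_2 = 0.9172;  v_1 ≈ (0.6464, -0.763)


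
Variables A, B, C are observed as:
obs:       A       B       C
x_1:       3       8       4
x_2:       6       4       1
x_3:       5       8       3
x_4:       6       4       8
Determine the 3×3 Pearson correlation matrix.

Step 1 — column means:
  mean(A) = (3 + 6 + 5 + 6) / 4 = 20/4 = 5
  mean(B) = (8 + 4 + 8 + 4) / 4 = 24/4 = 6
  mean(C) = (4 + 1 + 3 + 8) / 4 = 16/4 = 4

Step 2 — sample variances and covariances s[i,j] = (1/(n-1)) · Σ_k (x_{k,i} - mean_i) · (x_{k,j} - mean_j), with n-1 = 3:
  s[A,A] = ((-2)·(-2) + (1)·(1) + (0)·(0) + (1)·(1)) / 3 = 6/3 = 2
  s[A,B] = ((-2)·(2) + (1)·(-2) + (0)·(2) + (1)·(-2)) / 3 = -8/3 = -2.6667
  s[A,C] = ((-2)·(0) + (1)·(-3) + (0)·(-1) + (1)·(4)) / 3 = 1/3 = 0.3333
  s[B,B] = ((2)·(2) + (-2)·(-2) + (2)·(2) + (-2)·(-2)) / 3 = 16/3 = 5.3333
  s[B,C] = ((2)·(0) + (-2)·(-3) + (2)·(-1) + (-2)·(4)) / 3 = -4/3 = -1.3333
  s[C,C] = ((0)·(0) + (-3)·(-3) + (-1)·(-1) + (4)·(4)) / 3 = 26/3 = 8.6667
  Sample standard deviations s_i = √(s[i,i]):
  s(A) = √(2) = 1.4142
  s(B) = √(5.3333) = 2.3094
  s(C) = √(8.6667) = 2.9439

Step 3 — r_{ij} = s_{ij} / (s_i · s_j):
  r[A,A] = 1 (diagonal).
  r[A,B] = -2.6667 / (1.4142 · 2.3094) = -2.6667 / 3.266 = -0.8165
  r[A,C] = 0.3333 / (1.4142 · 2.9439) = 0.3333 / 4.1633 = 0.0801
  r[B,B] = 1 (diagonal).
  r[B,C] = -1.3333 / (2.3094 · 2.9439) = -1.3333 / 6.7987 = -0.1961
  r[C,C] = 1 (diagonal).

R is symmetric with unit diagonal. Assembling:

R = [[1, -0.8165, 0.0801],
 [-0.8165, 1, -0.1961],
 [0.0801, -0.1961, 1]]


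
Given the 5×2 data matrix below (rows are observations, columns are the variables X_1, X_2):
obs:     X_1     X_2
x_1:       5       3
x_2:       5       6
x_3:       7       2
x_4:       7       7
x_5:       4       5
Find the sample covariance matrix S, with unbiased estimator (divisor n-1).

Step 1 — column means:
  mean(X_1) = (5 + 5 + 7 + 7 + 4) / 5 = 28/5 = 5.6
  mean(X_2) = (3 + 6 + 2 + 7 + 5) / 5 = 23/5 = 4.6

Step 2 — sample covariance S[i,j] = (1/(n-1)) · Σ_k (x_{k,i} - mean_i) · (x_{k,j} - mean_j), with n-1 = 4.
  S[X_1,X_1] = ((-0.6)·(-0.6) + (-0.6)·(-0.6) + (1.4)·(1.4) + (1.4)·(1.4) + (-1.6)·(-1.6)) / 4 = 7.2/4 = 1.8
  S[X_1,X_2] = ((-0.6)·(-1.6) + (-0.6)·(1.4) + (1.4)·(-2.6) + (1.4)·(2.4) + (-1.6)·(0.4)) / 4 = -0.8/4 = -0.2
  S[X_2,X_2] = ((-1.6)·(-1.6) + (1.4)·(1.4) + (-2.6)·(-2.6) + (2.4)·(2.4) + (0.4)·(0.4)) / 4 = 17.2/4 = 4.3

S is symmetric (S[j,i] = S[i,j]). Assembling:

S = [[1.8, -0.2],
 [-0.2, 4.3]]


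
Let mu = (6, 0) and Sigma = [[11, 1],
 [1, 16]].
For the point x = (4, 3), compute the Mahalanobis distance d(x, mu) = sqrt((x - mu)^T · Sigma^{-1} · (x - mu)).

Step 1 — centre the observation: (x - mu) = (-2, 3).

Step 2 — invert Sigma. det(Sigma) = 11·16 - (1)² = 175.
  Sigma^{-1} = (1/det) · [[d, -b], [-b, a]] = [[0.0914, -0.0057],
 [-0.0057, 0.0629]].

Step 3 — form the quadratic (x - mu)^T · Sigma^{-1} · (x - mu):
  Sigma^{-1} · (x - mu) = (-0.2, 0.2).
  (x - mu)^T · [Sigma^{-1} · (x - mu)] = (-2)·(-0.2) + (3)·(0.2) = 1.

Step 4 — take square root: d = √(1) ≈ 1.

d(x, mu) = √(1) ≈ 1


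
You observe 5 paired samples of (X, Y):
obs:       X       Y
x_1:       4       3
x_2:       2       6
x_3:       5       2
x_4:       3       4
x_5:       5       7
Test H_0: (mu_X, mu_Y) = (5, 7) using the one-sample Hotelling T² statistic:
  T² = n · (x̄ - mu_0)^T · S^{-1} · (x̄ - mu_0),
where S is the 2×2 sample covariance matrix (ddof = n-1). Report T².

Step 1 — sample mean vector:
  mean(X) = (4 + 2 + 5 + 3 + 5) / 5 = 19/5 = 3.8
  mean(Y) = (3 + 6 + 2 + 4 + 7) / 5 = 22/5 = 4.4
  x̄ = (3.8, 4.4),  deviation x̄ - mu_0 = (3.8, 4.4) - (5, 7) = (-1.2, -2.6).

Step 2 — sample covariance matrix, S[i,j] = (1/(n-1)) · Σ_k (x_{k,i} - mean_i) · (x_{k,j} - mean_j), divisor n-1 = 4:
  S[X,X] = ((0.2)·(0.2) + (-1.8)·(-1.8) + (1.2)·(1.2) + (-0.8)·(-0.8) + (1.2)·(1.2)) / 4 = 6.8/4 = 1.7
  S[X,Y] = ((0.2)·(-1.4) + (-1.8)·(1.6) + (1.2)·(-2.4) + (-0.8)·(-0.4) + (1.2)·(2.6)) / 4 = -2.6/4 = -0.65
  S[Y,Y] = ((-1.4)·(-1.4) + (1.6)·(1.6) + (-2.4)·(-2.4) + (-0.4)·(-0.4) + (2.6)·(2.6)) / 4 = 17.2/4 = 4.3
  S = [[1.7, -0.65],
 [-0.65, 4.3]].

Step 3 — invert S. det(S) = 1.7·4.3 - (-0.65)² = 6.8875.
  S^{-1} = (1/det) · [[d, -b], [-b, a]] = [[0.6243, 0.0944],
 [0.0944, 0.2468]].

Step 4 — quadratic form (x̄ - mu_0)^T · S^{-1} · (x̄ - mu_0):
  S^{-1} · (x̄ - mu_0) = (-0.9946, -0.755),
  (x̄ - mu_0)^T · [...] = (-1.2)·(-0.9946) + (-2.6)·(-0.755) = 3.1564.

Step 5 — scale by n: T² = 5 · 3.1564 = 15.7822.

T² ≈ 15.7822


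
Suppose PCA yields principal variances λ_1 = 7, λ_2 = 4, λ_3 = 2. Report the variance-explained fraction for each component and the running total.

Step 1 — total variance = trace(Sigma) = Σ λ_i = 7 + 4 + 2 = 13.

Step 2 — fraction explained by component i = λ_i / Σ λ:
  PC1: 7/13 = 0.5385
  PC2: 4/13 = 0.3077
  PC3: 2/13 = 0.1538

Step 3 — cumulative fraction after k components = (λ_1 + ... + λ_k) / Σ λ:
  k = 1: 7/13 = 0.5385
  k = 2: (7 + 4)/13 = 11/13 = 0.8462
  k = 3: (7 + 4 + 2)/13 = 13/13 = 1

Summary (fraction, with percent):

explained: PC1 0.5385 (53.85%), PC2 0.3077 (30.77%), PC3 0.1538 (15.38%);  cumulative: 0.5385, 0.8462, 1


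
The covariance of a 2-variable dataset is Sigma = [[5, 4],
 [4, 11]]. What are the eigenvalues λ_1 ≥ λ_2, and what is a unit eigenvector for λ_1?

Step 1 — characteristic polynomial of 2×2 Sigma:
  det(Sigma - λI) = λ² - trace · λ + det = 0.
  trace = 5 + 11 = 16, det = 5·11 - (4)² = 39.
Step 2 — discriminant:
  Δ = trace² - 4·det = 256 - 156 = 100.
Step 3 — eigenvalues:
  λ = (trace ± √Δ)/2 = (16 ± 10)/2,
  λ_1 = 13,  λ_2 = 3.

Step 4 — unit eigenvector for λ_1: solve (Sigma - λ_1 I)v = 0. First row:
  (5 - 13)·v_x + (4)·v_y = 0, i.e. (-8)·v_x + (4)·v_y = 0,
  so v ∝ (b, λ_1 - a) = (4, 8) = u.
  ||u|| = √((4)² + (8)²) = √(80) ≈ 8.9443,
  v_1 = u/||u|| ≈ (0.4472, 0.8944) (||v_1|| = 1).

λ_1 = 13,  λ_2 = 3;  v_1 ≈ (0.4472, 0.8944)


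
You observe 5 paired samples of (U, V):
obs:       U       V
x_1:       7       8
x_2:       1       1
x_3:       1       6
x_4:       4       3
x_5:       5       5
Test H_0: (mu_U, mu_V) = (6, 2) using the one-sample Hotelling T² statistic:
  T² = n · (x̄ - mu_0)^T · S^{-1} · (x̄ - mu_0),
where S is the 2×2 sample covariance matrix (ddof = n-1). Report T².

Step 1 — sample mean vector:
  mean(U) = (7 + 1 + 1 + 4 + 5) / 5 = 18/5 = 3.6
  mean(V) = (8 + 1 + 6 + 3 + 5) / 5 = 23/5 = 4.6
  x̄ = (3.6, 4.6),  deviation x̄ - mu_0 = (3.6, 4.6) - (6, 2) = (-2.4, 2.6).

Step 2 — sample covariance matrix, S[i,j] = (1/(n-1)) · Σ_k (x_{k,i} - mean_i) · (x_{k,j} - mean_j), divisor n-1 = 4:
  S[U,U] = ((3.4)·(3.4) + (-2.6)·(-2.6) + (-2.6)·(-2.6) + (0.4)·(0.4) + (1.4)·(1.4)) / 4 = 27.2/4 = 6.8
  S[U,V] = ((3.4)·(3.4) + (-2.6)·(-3.6) + (-2.6)·(1.4) + (0.4)·(-1.6) + (1.4)·(0.4)) / 4 = 17.2/4 = 4.3
  S[V,V] = ((3.4)·(3.4) + (-3.6)·(-3.6) + (1.4)·(1.4) + (-1.6)·(-1.6) + (0.4)·(0.4)) / 4 = 29.2/4 = 7.3
  S = [[6.8, 4.3],
 [4.3, 7.3]].

Step 3 — invert S. det(S) = 6.8·7.3 - (4.3)² = 31.15.
  S^{-1} = (1/det) · [[d, -b], [-b, a]] = [[0.2343, -0.138],
 [-0.138, 0.2183]].

Step 4 — quadratic form (x̄ - mu_0)^T · S^{-1} · (x̄ - mu_0):
  S^{-1} · (x̄ - mu_0) = (-0.9213, 0.8989),
  (x̄ - mu_0)^T · [...] = (-2.4)·(-0.9213) + (2.6)·(0.8989) = 4.5483.

Step 5 — scale by n: T² = 5 · 4.5483 = 22.7416.

T² ≈ 22.7416


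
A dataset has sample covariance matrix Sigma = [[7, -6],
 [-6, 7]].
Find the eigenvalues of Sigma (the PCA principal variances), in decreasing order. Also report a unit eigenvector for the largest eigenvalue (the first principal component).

Step 1 — characteristic polynomial of 2×2 Sigma:
  det(Sigma - λI) = λ² - trace · λ + det = 0.
  trace = 7 + 7 = 14, det = 7·7 - (-6)² = 13.
Step 2 — discriminant:
  Δ = trace² - 4·det = 196 - 52 = 144.
Step 3 — eigenvalues:
  λ = (trace ± √Δ)/2 = (14 ± 12)/2,
  λ_1 = 13,  λ_2 = 1.

Step 4 — unit eigenvector for λ_1: solve (Sigma - λ_1 I)v = 0. First row:
  (7 - 13)·v_x + (-6)·v_y = 0, i.e. (-6)·v_x + (-6)·v_y = 0,
  so v ∝ (b, λ_1 - a) = (-6, 6); multiply by -1 so the first entry is positive: u = (6, -6).
  ||u|| = √((6)² + (-6)²) = √(72) ≈ 8.4853,
  v_1 = u/||u|| ≈ (0.7071, -0.7071) (||v_1|| = 1).

λ_1 = 13,  λ_2 = 1;  v_1 ≈ (0.7071, -0.7071)


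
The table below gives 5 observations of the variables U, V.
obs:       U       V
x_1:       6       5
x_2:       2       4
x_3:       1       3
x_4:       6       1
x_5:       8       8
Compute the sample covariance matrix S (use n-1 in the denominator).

Step 1 — column means:
  mean(U) = (6 + 2 + 1 + 6 + 8) / 5 = 23/5 = 4.6
  mean(V) = (5 + 4 + 3 + 1 + 8) / 5 = 21/5 = 4.2

Step 2 — sample covariance S[i,j] = (1/(n-1)) · Σ_k (x_{k,i} - mean_i) · (x_{k,j} - mean_j), with n-1 = 4.
  S[U,U] = ((1.4)·(1.4) + (-2.6)·(-2.6) + (-3.6)·(-3.6) + (1.4)·(1.4) + (3.4)·(3.4)) / 4 = 35.2/4 = 8.8
  S[U,V] = ((1.4)·(0.8) + (-2.6)·(-0.2) + (-3.6)·(-1.2) + (1.4)·(-3.2) + (3.4)·(3.8)) / 4 = 14.4/4 = 3.6
  S[V,V] = ((0.8)·(0.8) + (-0.2)·(-0.2) + (-1.2)·(-1.2) + (-3.2)·(-3.2) + (3.8)·(3.8)) / 4 = 26.8/4 = 6.7

S is symmetric (S[j,i] = S[i,j]). Assembling:

S = [[8.8, 3.6],
 [3.6, 6.7]]


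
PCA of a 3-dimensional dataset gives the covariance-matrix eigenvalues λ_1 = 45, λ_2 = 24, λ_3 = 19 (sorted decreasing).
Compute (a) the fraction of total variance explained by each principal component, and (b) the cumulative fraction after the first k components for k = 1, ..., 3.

Step 1 — total variance = trace(Sigma) = Σ λ_i = 45 + 24 + 19 = 88.

Step 2 — fraction explained by component i = λ_i / Σ λ:
  PC1: 45/88 = 0.5114
  PC2: 24/88 = 0.2727
  PC3: 19/88 = 0.2159

Step 3 — cumulative fraction after k components = (λ_1 + ... + λ_k) / Σ λ:
  k = 1: 45/88 = 0.5114
  k = 2: (45 + 24)/88 = 69/88 = 0.7841
  k = 3: (45 + 24 + 19)/88 = 88/88 = 1

Summary (fraction, with percent):

explained: PC1 0.5114 (51.14%), PC2 0.2727 (27.27%), PC3 0.2159 (21.59%);  cumulative: 0.5114, 0.7841, 1


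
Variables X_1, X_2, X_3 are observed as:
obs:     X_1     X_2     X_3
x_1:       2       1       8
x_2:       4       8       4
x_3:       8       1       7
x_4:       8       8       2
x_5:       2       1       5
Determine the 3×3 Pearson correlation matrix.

Step 1 — column means:
  mean(X_1) = (2 + 4 + 8 + 8 + 2) / 5 = 24/5 = 4.8
  mean(X_2) = (1 + 8 + 1 + 8 + 1) / 5 = 19/5 = 3.8
  mean(X_3) = (8 + 4 + 7 + 2 + 5) / 5 = 26/5 = 5.2

Step 2 — sample variances and covariances s[i,j] = (1/(n-1)) · Σ_k (x_{k,i} - mean_i) · (x_{k,j} - mean_j), with n-1 = 4:
  s[X_1,X_1] = ((-2.8)·(-2.8) + (-0.8)·(-0.8) + (3.2)·(3.2) + (3.2)·(3.2) + (-2.8)·(-2.8)) / 4 = 36.8/4 = 9.2
  s[X_1,X_2] = ((-2.8)·(-2.8) + (-0.8)·(4.2) + (3.2)·(-2.8) + (3.2)·(4.2) + (-2.8)·(-2.8)) / 4 = 16.8/4 = 4.2
  s[X_1,X_3] = ((-2.8)·(2.8) + (-0.8)·(-1.2) + (3.2)·(1.8) + (3.2)·(-3.2) + (-2.8)·(-0.2)) / 4 = -10.8/4 = -2.7
  s[X_2,X_2] = ((-2.8)·(-2.8) + (4.2)·(4.2) + (-2.8)·(-2.8) + (4.2)·(4.2) + (-2.8)·(-2.8)) / 4 = 58.8/4 = 14.7
  s[X_2,X_3] = ((-2.8)·(2.8) + (4.2)·(-1.2) + (-2.8)·(1.8) + (4.2)·(-3.2) + (-2.8)·(-0.2)) / 4 = -30.8/4 = -7.7
  s[X_3,X_3] = ((2.8)·(2.8) + (-1.2)·(-1.2) + (1.8)·(1.8) + (-3.2)·(-3.2) + (-0.2)·(-0.2)) / 4 = 22.8/4 = 5.7
  Sample standard deviations s_i = √(s[i,i]):
  s(X_1) = √(9.2) = 3.0332
  s(X_2) = √(14.7) = 3.8341
  s(X_3) = √(5.7) = 2.3875

Step 3 — r_{ij} = s_{ij} / (s_i · s_j):
  r[X_1,X_1] = 1 (diagonal).
  r[X_1,X_2] = 4.2 / (3.0332 · 3.8341) = 4.2 / 11.6293 = 0.3612
  r[X_1,X_3] = -2.7 / (3.0332 · 2.3875) = -2.7 / 7.2415 = -0.3728
  r[X_2,X_2] = 1 (diagonal).
  r[X_2,X_3] = -7.7 / (3.8341 · 2.3875) = -7.7 / 9.1537 = -0.8412
  r[X_3,X_3] = 1 (diagonal).

R is symmetric with unit diagonal. Assembling:

R = [[1, 0.3612, -0.3728],
 [0.3612, 1, -0.8412],
 [-0.3728, -0.8412, 1]]


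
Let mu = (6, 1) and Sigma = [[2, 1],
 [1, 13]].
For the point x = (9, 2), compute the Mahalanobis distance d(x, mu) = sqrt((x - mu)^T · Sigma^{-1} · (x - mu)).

Step 1 — centre the observation: (x - mu) = (3, 1).

Step 2 — invert Sigma. det(Sigma) = 2·13 - (1)² = 25.
  Sigma^{-1} = (1/det) · [[d, -b], [-b, a]] = [[0.52, -0.04],
 [-0.04, 0.08]].

Step 3 — form the quadratic (x - mu)^T · Sigma^{-1} · (x - mu):
  Sigma^{-1} · (x - mu) = (1.52, -0.04).
  (x - mu)^T · [Sigma^{-1} · (x - mu)] = (3)·(1.52) + (1)·(-0.04) = 4.52.

Step 4 — take square root: d = √(4.52) ≈ 2.126.

d(x, mu) = √(4.52) ≈ 2.126


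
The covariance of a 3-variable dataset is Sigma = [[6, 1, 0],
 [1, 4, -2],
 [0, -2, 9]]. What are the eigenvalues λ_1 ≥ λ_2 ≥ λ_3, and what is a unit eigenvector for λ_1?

Step 1 — characteristic polynomial p(λ) = det(λI - Sigma) = λ³ - tr·λ² + c_1·λ - det, where tr = trace, c_1 = sum of the principal 2×2 minors, det = det(Sigma):
  tr = 6 + 4 + 9 = 19,
  c_1 = (6·4 - (1)²) + (6·9 - (0)²) + (4·9 - (-2)²) = 23 + 54 + 32 = 109,
  det = 6·(4·9 - (-2)²) - (1)·((1)·9 - (-2)·(0)) + (0)·((1)·(-2) - 4·(0)) = 6·(32) - (1)·(9) + (0)·(-2) = 183.
  So p(λ) = λ³ - 19λ² + 109λ - 183.
Step 2 — look for an integer root (rational root theorem: any rational root is an integer divisor of 183). Testing λ = 3:
  p(3) = 27 - 171 + 327 - 183 = 0  ✓
  Dividing out (λ - 3): p(λ) = (λ - 3)(λ² - 16λ + 61).
Step 3 — remaining eigenvalues from the quadratic λ² - 16λ + 61 = 0:
  Δ = 16² - 4·61 = 256 - 244 = 12,  λ = (16 ± √12)/2 = (16 ± 3.4641)/2 ≈ 9.7321 or 6.2679.
  Sorted: λ_1 = 9.7321,  λ_2 = 6.2679,  λ_3 = 3  (check: sum = 19 = tr ✓).

Step 4 — unit eigenvector for λ_1 ≈ 9.7321: v spans the null space of (Sigma - λ_1 I), whose rows are
  r_1 = (-3.7321, 1, 0),  r_2 = (1, -5.7321, -2),  r_3 = (0, -2, -0.7321).
  v is orthogonal to every row, so take v ∝ r_1 × r_2 = ((1)·(-2) - (0)·(-5.7321), (0)·(1) - (-3.7321)·(-2), (-3.7321)·(-5.7321) - (1)·(1)) ≈ (-2, -7.4641, 20.3923).
  Rescale (multiply by -1 so the first nonzero entry is positive): u = (2, 7.4641, -20.3923).
  ||u|| = √((2)² + (7.4641)² + (-20.3923)²) = √(475.5589) ≈ 21.8073,  v_1 = u/||u|| ≈ (0.0917, 0.3423, -0.9351) (||v_1|| = 1).

λ_1 = 9.7321,  λ_2 = 6.2679,  λ_3 = 3;  v_1 ≈ (0.0917, 0.3423, -0.9351)


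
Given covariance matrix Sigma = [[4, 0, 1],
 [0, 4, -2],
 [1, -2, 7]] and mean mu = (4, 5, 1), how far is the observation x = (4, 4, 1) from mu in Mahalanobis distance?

Step 1 — centre the observation: (x - mu) = (0, -1, 0).

Step 2 — invert Sigma (cofactor / det for 3×3, or solve directly):
  Sigma^{-1} = [[0.2609, -0.0217, -0.0435],
 [-0.0217, 0.2935, 0.087],
 [-0.0435, 0.087, 0.1739]].

Step 3 — form the quadratic (x - mu)^T · Sigma^{-1} · (x - mu):
  Sigma^{-1} · (x - mu) = (0.0217, -0.2935, -0.087).
  (x - mu)^T · [Sigma^{-1} · (x - mu)] = (0)·(0.0217) + (-1)·(-0.2935) + (0)·(-0.087) = 0.2935.

Step 4 — take square root: d = √(0.2935) ≈ 0.5417.

d(x, mu) = √(0.2935) ≈ 0.5417


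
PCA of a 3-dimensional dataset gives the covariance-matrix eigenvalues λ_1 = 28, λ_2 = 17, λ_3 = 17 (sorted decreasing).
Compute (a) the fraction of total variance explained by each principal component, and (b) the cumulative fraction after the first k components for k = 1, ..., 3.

Step 1 — total variance = trace(Sigma) = Σ λ_i = 28 + 17 + 17 = 62.

Step 2 — fraction explained by component i = λ_i / Σ λ:
  PC1: 28/62 = 0.4516
  PC2: 17/62 = 0.2742
  PC3: 17/62 = 0.2742

Step 3 — cumulative fraction after k components = (λ_1 + ... + λ_k) / Σ λ:
  k = 1: 28/62 = 0.4516
  k = 2: (28 + 17)/62 = 45/62 = 0.7258
  k = 3: (28 + 17 + 17)/62 = 62/62 = 1

Summary (fraction, with percent):

explained: PC1 0.4516 (45.16%), PC2 0.2742 (27.42%), PC3 0.2742 (27.42%);  cumulative: 0.4516, 0.7258, 1


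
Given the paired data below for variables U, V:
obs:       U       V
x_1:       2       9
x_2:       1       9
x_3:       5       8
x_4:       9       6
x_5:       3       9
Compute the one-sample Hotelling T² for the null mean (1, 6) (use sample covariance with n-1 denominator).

Step 1 — sample mean vector:
  mean(U) = (2 + 1 + 5 + 9 + 3) / 5 = 20/5 = 4
  mean(V) = (9 + 9 + 8 + 6 + 9) / 5 = 41/5 = 8.2
  x̄ = (4, 8.2),  deviation x̄ - mu_0 = (4, 8.2) - (1, 6) = (3, 2.2).

Step 2 — sample covariance matrix, S[i,j] = (1/(n-1)) · Σ_k (x_{k,i} - mean_i) · (x_{k,j} - mean_j), divisor n-1 = 4:
  S[U,U] = ((-2)·(-2) + (-3)·(-3) + (1)·(1) + (5)·(5) + (-1)·(-1)) / 4 = 40/4 = 10
  S[U,V] = ((-2)·(0.8) + (-3)·(0.8) + (1)·(-0.2) + (5)·(-2.2) + (-1)·(0.8)) / 4 = -16/4 = -4
  S[V,V] = ((0.8)·(0.8) + (0.8)·(0.8) + (-0.2)·(-0.2) + (-2.2)·(-2.2) + (0.8)·(0.8)) / 4 = 6.8/4 = 1.7
  S = [[10, -4],
 [-4, 1.7]].

Step 3 — invert S. det(S) = 10·1.7 - (-4)² = 1.
  S^{-1} = (1/det) · [[d, -b], [-b, a]] = [[1.7, 4],
 [4, 10]].

Step 4 — quadratic form (x̄ - mu_0)^T · S^{-1} · (x̄ - mu_0):
  S^{-1} · (x̄ - mu_0) = (13.9, 34),
  (x̄ - mu_0)^T · [...] = (3)·(13.9) + (2.2)·(34) = 116.5.

Step 5 — scale by n: T² = 5 · 116.5 = 582.5.

T² ≈ 582.5


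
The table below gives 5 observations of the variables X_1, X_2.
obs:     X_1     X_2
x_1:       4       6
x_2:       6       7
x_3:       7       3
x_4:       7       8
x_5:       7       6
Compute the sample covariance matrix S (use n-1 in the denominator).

Step 1 — column means:
  mean(X_1) = (4 + 6 + 7 + 7 + 7) / 5 = 31/5 = 6.2
  mean(X_2) = (6 + 7 + 3 + 8 + 6) / 5 = 30/5 = 6

Step 2 — sample covariance S[i,j] = (1/(n-1)) · Σ_k (x_{k,i} - mean_i) · (x_{k,j} - mean_j), with n-1 = 4.
  S[X_1,X_1] = ((-2.2)·(-2.2) + (-0.2)·(-0.2) + (0.8)·(0.8) + (0.8)·(0.8) + (0.8)·(0.8)) / 4 = 6.8/4 = 1.7
  S[X_1,X_2] = ((-2.2)·(0) + (-0.2)·(1) + (0.8)·(-3) + (0.8)·(2) + (0.8)·(0)) / 4 = -1/4 = -0.25
  S[X_2,X_2] = ((0)·(0) + (1)·(1) + (-3)·(-3) + (2)·(2) + (0)·(0)) / 4 = 14/4 = 3.5

S is symmetric (S[j,i] = S[i,j]). Assembling:

S = [[1.7, -0.25],
 [-0.25, 3.5]]


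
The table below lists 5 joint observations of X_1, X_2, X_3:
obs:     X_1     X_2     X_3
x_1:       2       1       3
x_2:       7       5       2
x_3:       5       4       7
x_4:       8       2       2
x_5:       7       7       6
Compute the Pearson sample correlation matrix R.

Step 1 — column means:
  mean(X_1) = (2 + 7 + 5 + 8 + 7) / 5 = 29/5 = 5.8
  mean(X_2) = (1 + 5 + 4 + 2 + 7) / 5 = 19/5 = 3.8
  mean(X_3) = (3 + 2 + 7 + 2 + 6) / 5 = 20/5 = 4

Step 2 — sample variances and covariances s[i,j] = (1/(n-1)) · Σ_k (x_{k,i} - mean_i) · (x_{k,j} - mean_j), with n-1 = 4:
  s[X_1,X_1] = ((-3.8)·(-3.8) + (1.2)·(1.2) + (-0.8)·(-0.8) + (2.2)·(2.2) + (1.2)·(1.2)) / 4 = 22.8/4 = 5.7
  s[X_1,X_2] = ((-3.8)·(-2.8) + (1.2)·(1.2) + (-0.8)·(0.2) + (2.2)·(-1.8) + (1.2)·(3.2)) / 4 = 11.8/4 = 2.95
  s[X_1,X_3] = ((-3.8)·(-1) + (1.2)·(-2) + (-0.8)·(3) + (2.2)·(-2) + (1.2)·(2)) / 4 = -3/4 = -0.75
  s[X_2,X_2] = ((-2.8)·(-2.8) + (1.2)·(1.2) + (0.2)·(0.2) + (-1.8)·(-1.8) + (3.2)·(3.2)) / 4 = 22.8/4 = 5.7
  s[X_2,X_3] = ((-2.8)·(-1) + (1.2)·(-2) + (0.2)·(3) + (-1.8)·(-2) + (3.2)·(2)) / 4 = 11/4 = 2.75
  s[X_3,X_3] = ((-1)·(-1) + (-2)·(-2) + (3)·(3) + (-2)·(-2) + (2)·(2)) / 4 = 22/4 = 5.5
  Sample standard deviations s_i = √(s[i,i]):
  s(X_1) = √(5.7) = 2.3875
  s(X_2) = √(5.7) = 2.3875
  s(X_3) = √(5.5) = 2.3452

Step 3 — r_{ij} = s_{ij} / (s_i · s_j):
  r[X_1,X_1] = 1 (diagonal).
  r[X_1,X_2] = 2.95 / (2.3875 · 2.3875) = 2.95 / 5.7 = 0.5175
  r[X_1,X_3] = -0.75 / (2.3875 · 2.3452) = -0.75 / 5.5991 = -0.1339
  r[X_2,X_2] = 1 (diagonal).
  r[X_2,X_3] = 2.75 / (2.3875 · 2.3452) = 2.75 / 5.5991 = 0.4911
  r[X_3,X_3] = 1 (diagonal).

R is symmetric with unit diagonal. Assembling:

R = [[1, 0.5175, -0.1339],
 [0.5175, 1, 0.4911],
 [-0.1339, 0.4911, 1]]


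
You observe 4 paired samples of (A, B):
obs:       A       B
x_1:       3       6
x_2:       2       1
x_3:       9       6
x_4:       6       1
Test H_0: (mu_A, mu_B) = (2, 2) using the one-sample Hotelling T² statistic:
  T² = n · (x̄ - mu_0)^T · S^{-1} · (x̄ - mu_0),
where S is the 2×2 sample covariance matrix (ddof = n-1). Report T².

Step 1 — sample mean vector:
  mean(A) = (3 + 2 + 9 + 6) / 4 = 20/4 = 5
  mean(B) = (6 + 1 + 6 + 1) / 4 = 14/4 = 3.5
  x̄ = (5, 3.5),  deviation x̄ - mu_0 = (5, 3.5) - (2, 2) = (3, 1.5).

Step 2 — sample covariance matrix, S[i,j] = (1/(n-1)) · Σ_k (x_{k,i} - mean_i) · (x_{k,j} - mean_j), divisor n-1 = 3:
  S[A,A] = ((-2)·(-2) + (-3)·(-3) + (4)·(4) + (1)·(1)) / 3 = 30/3 = 10
  S[A,B] = ((-2)·(2.5) + (-3)·(-2.5) + (4)·(2.5) + (1)·(-2.5)) / 3 = 10/3 = 3.3333
  S[B,B] = ((2.5)·(2.5) + (-2.5)·(-2.5) + (2.5)·(2.5) + (-2.5)·(-2.5)) / 3 = 25/3 = 8.3333
  S = [[10, 3.3333],
 [3.3333, 8.3333]].

Step 3 — invert S. det(S) = 10·8.3333 - (3.3333)² = 72.2222.
  S^{-1} = (1/det) · [[d, -b], [-b, a]] = [[0.1154, -0.0462],
 [-0.0462, 0.1385]].

Step 4 — quadratic form (x̄ - mu_0)^T · S^{-1} · (x̄ - mu_0):
  S^{-1} · (x̄ - mu_0) = (0.2769, 0.0692),
  (x̄ - mu_0)^T · [...] = (3)·(0.2769) + (1.5)·(0.0692) = 0.9346.

Step 5 — scale by n: T² = 4 · 0.9346 = 3.7385.

T² ≈ 3.7385


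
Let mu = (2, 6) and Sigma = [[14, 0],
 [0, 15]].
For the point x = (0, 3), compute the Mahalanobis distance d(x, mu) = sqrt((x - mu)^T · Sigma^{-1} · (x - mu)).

Step 1 — centre the observation: (x - mu) = (-2, -3).

Step 2 — invert Sigma. det(Sigma) = 14·15 - (0)² = 210.
  Sigma^{-1} = (1/det) · [[d, -b], [-b, a]] = [[0.0714, 0],
 [0, 0.0667]].

Step 3 — form the quadratic (x - mu)^T · Sigma^{-1} · (x - mu):
  Sigma^{-1} · (x - mu) = (-0.1429, -0.2).
  (x - mu)^T · [Sigma^{-1} · (x - mu)] = (-2)·(-0.1429) + (-3)·(-0.2) = 0.8857.

Step 4 — take square root: d = √(0.8857) ≈ 0.9411.

d(x, mu) = √(0.8857) ≈ 0.9411


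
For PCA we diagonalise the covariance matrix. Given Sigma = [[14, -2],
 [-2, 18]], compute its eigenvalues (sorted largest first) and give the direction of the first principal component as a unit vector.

Step 1 — characteristic polynomial of 2×2 Sigma:
  det(Sigma - λI) = λ² - trace · λ + det = 0.
  trace = 14 + 18 = 32, det = 14·18 - (-2)² = 248.
Step 2 — discriminant:
  Δ = trace² - 4·det = 1024 - 992 = 32.
Step 3 — eigenvalues:
  λ = (trace ± √Δ)/2 = (32 ± 5.6569)/2,
  λ_1 = 18.8284,  λ_2 = 13.1716.

Step 4 — unit eigenvector for λ_1: solve (Sigma - λ_1 I)v = 0. First row:
  (14 - 18.8284)·v_x + (-2)·v_y = 0, i.e. (-4.8284)·v_x + (-2)·v_y = 0,
  so v ∝ (b, λ_1 - a) = (-2, 4.8284); multiply by -1 so the first entry is positive: u = (2, -4.8284).
  ||u|| = √((2)² + (-4.8284)²) = √(27.3137) ≈ 5.2263,
  v_1 = u/||u|| ≈ (0.3827, -0.9239) (||v_1|| = 1).

λ_1 = 18.8284,  λ_2 = 13.1716;  v_1 ≈ (0.3827, -0.9239)


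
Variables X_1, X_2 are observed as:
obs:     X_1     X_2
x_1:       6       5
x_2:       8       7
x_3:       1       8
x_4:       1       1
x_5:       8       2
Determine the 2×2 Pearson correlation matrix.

Step 1 — column means:
  mean(X_1) = (6 + 8 + 1 + 1 + 8) / 5 = 24/5 = 4.8
  mean(X_2) = (5 + 7 + 8 + 1 + 2) / 5 = 23/5 = 4.6

Step 2 — sample variances and covariances s[i,j] = (1/(n-1)) · Σ_k (x_{k,i} - mean_i) · (x_{k,j} - mean_j), with n-1 = 4:
  s[X_1,X_1] = ((1.2)·(1.2) + (3.2)·(3.2) + (-3.8)·(-3.8) + (-3.8)·(-3.8) + (3.2)·(3.2)) / 4 = 50.8/4 = 12.7
  s[X_1,X_2] = ((1.2)·(0.4) + (3.2)·(2.4) + (-3.8)·(3.4) + (-3.8)·(-3.6) + (3.2)·(-2.6)) / 4 = 0.6/4 = 0.15
  s[X_2,X_2] = ((0.4)·(0.4) + (2.4)·(2.4) + (3.4)·(3.4) + (-3.6)·(-3.6) + (-2.6)·(-2.6)) / 4 = 37.2/4 = 9.3
  Sample standard deviations s_i = √(s[i,i]):
  s(X_1) = √(12.7) = 3.5637
  s(X_2) = √(9.3) = 3.0496

Step 3 — r_{ij} = s_{ij} / (s_i · s_j):
  r[X_1,X_1] = 1 (diagonal).
  r[X_1,X_2] = 0.15 / (3.5637 · 3.0496) = 0.15 / 10.8678 = 0.0138
  r[X_2,X_2] = 1 (diagonal).

R is symmetric with unit diagonal. Assembling:

R = [[1, 0.0138],
 [0.0138, 1]]


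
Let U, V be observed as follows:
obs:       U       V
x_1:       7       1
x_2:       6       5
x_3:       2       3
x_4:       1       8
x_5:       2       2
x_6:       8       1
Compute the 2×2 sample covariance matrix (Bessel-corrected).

Step 1 — column means:
  mean(U) = (7 + 6 + 2 + 1 + 2 + 8) / 6 = 26/6 = 4.3333
  mean(V) = (1 + 5 + 3 + 8 + 2 + 1) / 6 = 20/6 = 3.3333

Step 2 — sample covariance S[i,j] = (1/(n-1)) · Σ_k (x_{k,i} - mean_i) · (x_{k,j} - mean_j), with n-1 = 5.
  S[U,U] = ((2.6667)·(2.6667) + (1.6667)·(1.6667) + (-2.3333)·(-2.3333) + (-3.3333)·(-3.3333) + (-2.3333)·(-2.3333) + (3.6667)·(3.6667)) / 5 = 45.3333/5 = 9.0667
  S[U,V] = ((2.6667)·(-2.3333) + (1.6667)·(1.6667) + (-2.3333)·(-0.3333) + (-3.3333)·(4.6667) + (-2.3333)·(-1.3333) + (3.6667)·(-2.3333)) / 5 = -23.6667/5 = -4.7333
  S[V,V] = ((-2.3333)·(-2.3333) + (1.6667)·(1.6667) + (-0.3333)·(-0.3333) + (4.6667)·(4.6667) + (-1.3333)·(-1.3333) + (-2.3333)·(-2.3333)) / 5 = 37.3333/5 = 7.4667

S is symmetric (S[j,i] = S[i,j]). Assembling:

S = [[9.0667, -4.7333],
 [-4.7333, 7.4667]]


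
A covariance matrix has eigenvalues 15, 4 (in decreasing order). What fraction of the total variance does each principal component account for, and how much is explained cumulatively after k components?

Step 1 — total variance = trace(Sigma) = Σ λ_i = 15 + 4 = 19.

Step 2 — fraction explained by component i = λ_i / Σ λ:
  PC1: 15/19 = 0.7895
  PC2: 4/19 = 0.2105

Step 3 — cumulative fraction after k components = (λ_1 + ... + λ_k) / Σ λ:
  k = 1: 15/19 = 0.7895
  k = 2: (15 + 4)/19 = 19/19 = 1

Summary (fraction, with percent):

explained: PC1 0.7895 (78.95%), PC2 0.2105 (21.05%);  cumulative: 0.7895, 1
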